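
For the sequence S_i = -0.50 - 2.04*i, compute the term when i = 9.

S_9 = -0.5 + -2.04*9 = -0.5 + -18.36 = -18.86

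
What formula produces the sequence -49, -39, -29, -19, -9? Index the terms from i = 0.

Check differences: -39 - -49 = 10
-29 - -39 = 10
Common difference d = 10.
First term a = -49.
Formula: S_i = -49 + 10*i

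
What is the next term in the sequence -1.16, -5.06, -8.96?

Differences: -5.06 - -1.16 = -3.9
This is an arithmetic sequence with common difference d = -3.9.
Next term = -8.96 + -3.9 = -12.86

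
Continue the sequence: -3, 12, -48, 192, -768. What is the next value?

Ratios: 12 / -3 = -4.0
This is a geometric sequence with common ratio r = -4.
Next term = -768 * -4 = 3072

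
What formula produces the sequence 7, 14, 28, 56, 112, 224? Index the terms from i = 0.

Check ratios: 14 / 7 = 2.0
Common ratio r = 2.
First term a = 7.
Formula: S_i = 7 * 2^i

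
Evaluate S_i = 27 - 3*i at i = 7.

S_7 = 27 + -3*7 = 27 + -21 = 6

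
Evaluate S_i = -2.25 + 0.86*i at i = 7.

S_7 = -2.25 + 0.86*7 = -2.25 + 6.02 = 3.77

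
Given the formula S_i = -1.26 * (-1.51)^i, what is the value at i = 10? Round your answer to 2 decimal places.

S_10 = -1.26 * (-1.51)^10 ≈ -1.26 * 61.6268 ≈ -77.65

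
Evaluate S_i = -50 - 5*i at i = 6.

S_6 = -50 + -5*6 = -50 + -30 = -80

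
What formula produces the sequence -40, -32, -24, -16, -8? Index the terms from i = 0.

Check differences: -32 - -40 = 8
-24 - -32 = 8
Common difference d = 8.
First term a = -40.
Formula: S_i = -40 + 8*i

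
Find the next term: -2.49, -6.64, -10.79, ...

Differences: -6.64 - -2.49 = -4.15
This is an arithmetic sequence with common difference d = -4.15.
Next term = -10.79 + -4.15 = -14.94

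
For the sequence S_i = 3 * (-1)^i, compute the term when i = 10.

S_10 = 3 * (-1)^10 = 3 * 1 = 3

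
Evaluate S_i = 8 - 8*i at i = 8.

S_8 = 8 + -8*8 = 8 + -64 = -56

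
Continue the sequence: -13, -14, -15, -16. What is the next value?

Differences: -14 - -13 = -1
This is an arithmetic sequence with common difference d = -1.
Next term = -16 + -1 = -17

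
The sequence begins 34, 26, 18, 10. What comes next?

Differences: 26 - 34 = -8
This is an arithmetic sequence with common difference d = -8.
Next term = 10 + -8 = 2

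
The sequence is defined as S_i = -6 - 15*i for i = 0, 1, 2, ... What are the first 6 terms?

This is an arithmetic sequence.
i=0: S_0 = -6 + -15*0 = -6
i=1: S_1 = -6 + -15*1 = -21
i=2: S_2 = -6 + -15*2 = -36
i=3: S_3 = -6 + -15*3 = -51
i=4: S_4 = -6 + -15*4 = -66
i=5: S_5 = -6 + -15*5 = -81
The first 6 terms are: [-6, -21, -36, -51, -66, -81]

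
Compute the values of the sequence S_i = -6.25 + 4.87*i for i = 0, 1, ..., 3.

This is an arithmetic sequence.
i=0: S_0 = -6.25 + 4.87*0 = -6.25
i=1: S_1 = -6.25 + 4.87*1 = -1.38
i=2: S_2 = -6.25 + 4.87*2 = 3.49
i=3: S_3 = -6.25 + 4.87*3 = 8.36
The first 4 terms are: [-6.25, -1.38, 3.49, 8.36]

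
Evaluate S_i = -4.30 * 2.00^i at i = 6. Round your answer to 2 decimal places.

S_6 = -4.3 * 2.0^6 = -4.3 * 64 = -275.2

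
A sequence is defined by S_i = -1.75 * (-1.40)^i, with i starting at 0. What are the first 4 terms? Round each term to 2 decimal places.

This is a geometric sequence.
i=0: S_0 = -1.75 * (-1.4)^0 = -1.75
i=1: S_1 = -1.75 * (-1.4)^1 = 2.45
i=2: S_2 = -1.75 * (-1.4)^2 = -3.43
i=3: S_3 = -1.75 * (-1.4)^3 ≈ 4.8
The first 4 terms are: [-1.75, 2.45, -3.43, 4.8]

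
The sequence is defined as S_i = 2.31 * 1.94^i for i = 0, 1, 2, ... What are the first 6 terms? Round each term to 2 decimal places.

This is a geometric sequence.
i=0: S_0 = 2.31 * 1.94^0 = 2.31
i=1: S_1 = 2.31 * 1.94^1 ≈ 4.48
i=2: S_2 = 2.31 * 1.94^2 ≈ 8.69
i=3: S_3 = 2.31 * 1.94^3 ≈ 16.87
i=4: S_4 = 2.31 * 1.94^4 ≈ 32.72
i=5: S_5 = 2.31 * 1.94^5 ≈ 63.48
The first 6 terms are: [2.31, 4.48, 8.69, 16.87, 32.72, 63.48]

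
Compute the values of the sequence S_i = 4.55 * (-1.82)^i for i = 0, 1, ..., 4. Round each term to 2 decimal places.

This is a geometric sequence.
i=0: S_0 = 4.55 * (-1.82)^0 = 4.55
i=1: S_1 = 4.55 * (-1.82)^1 ≈ -8.28
i=2: S_2 = 4.55 * (-1.82)^2 ≈ 15.07
i=3: S_3 = 4.55 * (-1.82)^3 ≈ -27.43
i=4: S_4 = 4.55 * (-1.82)^4 ≈ 49.92
The first 5 terms are: [4.55, -8.28, 15.07, -27.43, 49.92]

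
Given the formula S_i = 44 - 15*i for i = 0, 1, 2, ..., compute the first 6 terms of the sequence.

This is an arithmetic sequence.
i=0: S_0 = 44 + -15*0 = 44
i=1: S_1 = 44 + -15*1 = 29
i=2: S_2 = 44 + -15*2 = 14
i=3: S_3 = 44 + -15*3 = -1
i=4: S_4 = 44 + -15*4 = -16
i=5: S_5 = 44 + -15*5 = -31
The first 6 terms are: [44, 29, 14, -1, -16, -31]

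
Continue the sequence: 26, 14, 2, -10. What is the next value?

Differences: 14 - 26 = -12
This is an arithmetic sequence with common difference d = -12.
Next term = -10 + -12 = -22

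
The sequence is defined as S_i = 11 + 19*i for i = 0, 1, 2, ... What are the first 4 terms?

This is an arithmetic sequence.
i=0: S_0 = 11 + 19*0 = 11
i=1: S_1 = 11 + 19*1 = 30
i=2: S_2 = 11 + 19*2 = 49
i=3: S_3 = 11 + 19*3 = 68
The first 4 terms are: [11, 30, 49, 68]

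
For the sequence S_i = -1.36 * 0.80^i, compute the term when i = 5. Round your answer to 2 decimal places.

S_5 = -1.36 * 0.8^5 ≈ -1.36 * 0.3277 ≈ -0.45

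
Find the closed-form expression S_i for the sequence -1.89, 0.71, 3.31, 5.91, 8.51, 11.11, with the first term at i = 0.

Check differences: 0.71 - -1.89 = 2.6
3.31 - 0.71 = 2.6
Common difference d = 2.6.
First term a = -1.89.
Formula: S_i = -1.89 + 2.60*i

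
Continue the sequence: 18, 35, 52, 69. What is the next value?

Differences: 35 - 18 = 17
This is an arithmetic sequence with common difference d = 17.
Next term = 69 + 17 = 86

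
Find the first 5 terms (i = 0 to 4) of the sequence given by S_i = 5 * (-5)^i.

This is a geometric sequence.
i=0: S_0 = 5 * (-5)^0 = 5
i=1: S_1 = 5 * (-5)^1 = -25
i=2: S_2 = 5 * (-5)^2 = 125
i=3: S_3 = 5 * (-5)^3 = -625
i=4: S_4 = 5 * (-5)^4 = 3125
The first 5 terms are: [5, -25, 125, -625, 3125]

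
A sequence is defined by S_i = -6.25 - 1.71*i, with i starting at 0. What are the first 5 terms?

This is an arithmetic sequence.
i=0: S_0 = -6.25 + -1.71*0 = -6.25
i=1: S_1 = -6.25 + -1.71*1 = -7.96
i=2: S_2 = -6.25 + -1.71*2 = -9.67
i=3: S_3 = -6.25 + -1.71*3 = -11.38
i=4: S_4 = -6.25 + -1.71*4 = -13.09
The first 5 terms are: [-6.25, -7.96, -9.67, -11.38, -13.09]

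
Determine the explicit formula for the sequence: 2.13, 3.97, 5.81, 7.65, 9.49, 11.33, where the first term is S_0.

Check differences: 3.97 - 2.13 = 1.84
5.81 - 3.97 = 1.84
Common difference d = 1.84.
First term a = 2.13.
Formula: S_i = 2.13 + 1.84*i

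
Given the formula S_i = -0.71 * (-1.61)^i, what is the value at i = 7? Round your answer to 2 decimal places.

S_7 = -0.71 * (-1.61)^7 ≈ -0.71 * -28.0402 ≈ 19.91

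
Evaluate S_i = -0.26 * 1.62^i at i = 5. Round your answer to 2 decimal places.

S_5 = -0.26 * 1.62^5 ≈ -0.26 * 11.1577 ≈ -2.9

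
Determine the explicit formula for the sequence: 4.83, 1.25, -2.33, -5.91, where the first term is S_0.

Check differences: 1.25 - 4.83 = -3.58
-2.33 - 1.25 = -3.58
Common difference d = -3.58.
First term a = 4.83.
Formula: S_i = 4.83 - 3.58*i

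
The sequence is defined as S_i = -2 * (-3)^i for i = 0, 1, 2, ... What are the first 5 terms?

This is a geometric sequence.
i=0: S_0 = -2 * (-3)^0 = -2
i=1: S_1 = -2 * (-3)^1 = 6
i=2: S_2 = -2 * (-3)^2 = -18
i=3: S_3 = -2 * (-3)^3 = 54
i=4: S_4 = -2 * (-3)^4 = -162
The first 5 terms are: [-2, 6, -18, 54, -162]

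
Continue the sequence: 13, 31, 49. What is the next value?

Differences: 31 - 13 = 18
This is an arithmetic sequence with common difference d = 18.
Next term = 49 + 18 = 67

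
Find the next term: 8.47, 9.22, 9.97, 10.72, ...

Differences: 9.22 - 8.47 = 0.75
This is an arithmetic sequence with common difference d = 0.75.
Next term = 10.72 + 0.75 = 11.47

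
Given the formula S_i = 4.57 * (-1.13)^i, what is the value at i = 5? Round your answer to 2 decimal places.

S_5 = 4.57 * (-1.13)^5 ≈ 4.57 * -1.8424 ≈ -8.42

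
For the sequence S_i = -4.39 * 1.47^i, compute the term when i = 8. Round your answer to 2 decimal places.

S_8 = -4.39 * 1.47^8 ≈ -4.39 * 21.8041 ≈ -95.72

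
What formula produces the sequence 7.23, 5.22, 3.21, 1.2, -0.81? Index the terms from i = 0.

Check differences: 5.22 - 7.23 = -2.01
3.21 - 5.22 = -2.01
Common difference d = -2.01.
First term a = 7.23.
Formula: S_i = 7.23 - 2.01*i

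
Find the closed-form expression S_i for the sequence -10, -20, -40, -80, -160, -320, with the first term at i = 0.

Check ratios: -20 / -10 = 2.0
Common ratio r = 2.
First term a = -10.
Formula: S_i = -10 * 2^i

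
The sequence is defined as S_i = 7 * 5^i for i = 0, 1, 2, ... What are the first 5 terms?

This is a geometric sequence.
i=0: S_0 = 7 * 5^0 = 7
i=1: S_1 = 7 * 5^1 = 35
i=2: S_2 = 7 * 5^2 = 175
i=3: S_3 = 7 * 5^3 = 875
i=4: S_4 = 7 * 5^4 = 4375
The first 5 terms are: [7, 35, 175, 875, 4375]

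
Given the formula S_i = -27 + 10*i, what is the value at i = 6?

S_6 = -27 + 10*6 = -27 + 60 = 33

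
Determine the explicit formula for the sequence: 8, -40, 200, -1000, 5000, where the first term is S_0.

Check ratios: -40 / 8 = -5.0
Common ratio r = -5.
First term a = 8.
Formula: S_i = 8 * (-5)^i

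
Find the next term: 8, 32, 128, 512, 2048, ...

Ratios: 32 / 8 = 4.0
This is a geometric sequence with common ratio r = 4.
Next term = 2048 * 4 = 8192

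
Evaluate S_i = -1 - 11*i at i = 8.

S_8 = -1 + -11*8 = -1 + -88 = -89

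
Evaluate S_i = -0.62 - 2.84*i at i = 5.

S_5 = -0.62 + -2.84*5 = -0.62 + -14.2 = -14.82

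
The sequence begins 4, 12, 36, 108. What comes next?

Ratios: 12 / 4 = 3.0
This is a geometric sequence with common ratio r = 3.
Next term = 108 * 3 = 324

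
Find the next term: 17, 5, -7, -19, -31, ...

Differences: 5 - 17 = -12
This is an arithmetic sequence with common difference d = -12.
Next term = -31 + -12 = -43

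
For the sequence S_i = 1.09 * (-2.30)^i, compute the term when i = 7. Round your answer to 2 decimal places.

S_7 = 1.09 * (-2.3)^7 ≈ 1.09 * -340.4825 ≈ -371.13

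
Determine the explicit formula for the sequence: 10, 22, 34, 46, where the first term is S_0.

Check differences: 22 - 10 = 12
34 - 22 = 12
Common difference d = 12.
First term a = 10.
Formula: S_i = 10 + 12*i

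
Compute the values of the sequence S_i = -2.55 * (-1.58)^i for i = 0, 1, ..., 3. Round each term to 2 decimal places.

This is a geometric sequence.
i=0: S_0 = -2.55 * (-1.58)^0 = -2.55
i=1: S_1 = -2.55 * (-1.58)^1 ≈ 4.03
i=2: S_2 = -2.55 * (-1.58)^2 ≈ -6.37
i=3: S_3 = -2.55 * (-1.58)^3 ≈ 10.06
The first 4 terms are: [-2.55, 4.03, -6.37, 10.06]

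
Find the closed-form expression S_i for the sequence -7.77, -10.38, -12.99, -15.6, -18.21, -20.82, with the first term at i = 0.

Check differences: -10.38 - -7.77 = -2.61
-12.99 - -10.38 = -2.61
Common difference d = -2.61.
First term a = -7.77.
Formula: S_i = -7.77 - 2.61*i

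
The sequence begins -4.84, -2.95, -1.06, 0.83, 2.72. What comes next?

Differences: -2.95 - -4.84 = 1.89
This is an arithmetic sequence with common difference d = 1.89.
Next term = 2.72 + 1.89 = 4.61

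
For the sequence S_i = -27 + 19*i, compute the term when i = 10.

S_10 = -27 + 19*10 = -27 + 190 = 163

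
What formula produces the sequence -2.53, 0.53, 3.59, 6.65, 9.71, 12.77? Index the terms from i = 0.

Check differences: 0.53 - -2.53 = 3.06
3.59 - 0.53 = 3.06
Common difference d = 3.06.
First term a = -2.53.
Formula: S_i = -2.53 + 3.06*i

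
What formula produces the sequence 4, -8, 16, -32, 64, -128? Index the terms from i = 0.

Check ratios: -8 / 4 = -2.0
Common ratio r = -2.
First term a = 4.
Formula: S_i = 4 * (-2)^i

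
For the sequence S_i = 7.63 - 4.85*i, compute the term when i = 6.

S_6 = 7.63 + -4.85*6 = 7.63 + -29.1 = -21.47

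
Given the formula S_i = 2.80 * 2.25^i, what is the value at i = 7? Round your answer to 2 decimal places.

S_7 = 2.8 * 2.25^7 ≈ 2.8 * 291.9293 ≈ 817.4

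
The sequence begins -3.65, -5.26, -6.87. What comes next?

Differences: -5.26 - -3.65 = -1.61
This is an arithmetic sequence with common difference d = -1.61.
Next term = -6.87 + -1.61 = -8.48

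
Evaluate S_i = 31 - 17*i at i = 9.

S_9 = 31 + -17*9 = 31 + -153 = -122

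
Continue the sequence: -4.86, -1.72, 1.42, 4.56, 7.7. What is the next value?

Differences: -1.72 - -4.86 = 3.14
This is an arithmetic sequence with common difference d = 3.14.
Next term = 7.7 + 3.14 = 10.84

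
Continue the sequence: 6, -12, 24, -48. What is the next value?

Ratios: -12 / 6 = -2.0
This is a geometric sequence with common ratio r = -2.
Next term = -48 * -2 = 96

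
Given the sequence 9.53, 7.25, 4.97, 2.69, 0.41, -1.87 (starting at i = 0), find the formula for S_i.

Check differences: 7.25 - 9.53 = -2.28
4.97 - 7.25 = -2.28
Common difference d = -2.28.
First term a = 9.53.
Formula: S_i = 9.53 - 2.28*i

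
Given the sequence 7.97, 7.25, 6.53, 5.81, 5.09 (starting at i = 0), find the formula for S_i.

Check differences: 7.25 - 7.97 = -0.72
6.53 - 7.25 = -0.72
Common difference d = -0.72.
First term a = 7.97.
Formula: S_i = 7.97 - 0.72*i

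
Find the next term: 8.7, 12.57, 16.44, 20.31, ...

Differences: 12.57 - 8.7 = 3.87
This is an arithmetic sequence with common difference d = 3.87.
Next term = 20.31 + 3.87 = 24.18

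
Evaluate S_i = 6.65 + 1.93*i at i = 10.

S_10 = 6.65 + 1.93*10 = 6.65 + 19.3 = 25.95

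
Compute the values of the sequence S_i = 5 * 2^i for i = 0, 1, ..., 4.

This is a geometric sequence.
i=0: S_0 = 5 * 2^0 = 5
i=1: S_1 = 5 * 2^1 = 10
i=2: S_2 = 5 * 2^2 = 20
i=3: S_3 = 5 * 2^3 = 40
i=4: S_4 = 5 * 2^4 = 80
The first 5 terms are: [5, 10, 20, 40, 80]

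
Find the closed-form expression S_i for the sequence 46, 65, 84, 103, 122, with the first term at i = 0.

Check differences: 65 - 46 = 19
84 - 65 = 19
Common difference d = 19.
First term a = 46.
Formula: S_i = 46 + 19*i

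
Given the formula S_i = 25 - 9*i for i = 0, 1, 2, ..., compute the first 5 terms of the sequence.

This is an arithmetic sequence.
i=0: S_0 = 25 + -9*0 = 25
i=1: S_1 = 25 + -9*1 = 16
i=2: S_2 = 25 + -9*2 = 7
i=3: S_3 = 25 + -9*3 = -2
i=4: S_4 = 25 + -9*4 = -11
The first 5 terms are: [25, 16, 7, -2, -11]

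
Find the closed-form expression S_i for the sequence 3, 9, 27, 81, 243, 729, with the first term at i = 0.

Check ratios: 9 / 3 = 3.0
Common ratio r = 3.
First term a = 3.
Formula: S_i = 3 * 3^i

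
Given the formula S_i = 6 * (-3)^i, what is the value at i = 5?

S_5 = 6 * (-3)^5 = 6 * -243 = -1458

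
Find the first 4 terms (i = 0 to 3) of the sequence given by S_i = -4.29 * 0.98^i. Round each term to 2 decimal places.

This is a geometric sequence.
i=0: S_0 = -4.29 * 0.98^0 = -4.29
i=1: S_1 = -4.29 * 0.98^1 ≈ -4.2
i=2: S_2 = -4.29 * 0.98^2 ≈ -4.12
i=3: S_3 = -4.29 * 0.98^3 ≈ -4.04
The first 4 terms are: [-4.29, -4.2, -4.12, -4.04]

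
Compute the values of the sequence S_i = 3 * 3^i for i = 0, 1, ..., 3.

This is a geometric sequence.
i=0: S_0 = 3 * 3^0 = 3
i=1: S_1 = 3 * 3^1 = 9
i=2: S_2 = 3 * 3^2 = 27
i=3: S_3 = 3 * 3^3 = 81
The first 4 terms are: [3, 9, 27, 81]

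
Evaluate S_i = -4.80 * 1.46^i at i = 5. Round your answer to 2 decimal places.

S_5 = -4.8 * 1.46^5 ≈ -4.8 * 6.6338 ≈ -31.84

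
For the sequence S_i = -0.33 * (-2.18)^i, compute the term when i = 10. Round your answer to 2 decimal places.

S_10 = -0.33 * (-2.18)^10 ≈ -0.33 * 2424.1804 ≈ -799.98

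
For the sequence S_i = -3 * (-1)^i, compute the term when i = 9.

S_9 = -3 * (-1)^9 = -3 * -1 = 3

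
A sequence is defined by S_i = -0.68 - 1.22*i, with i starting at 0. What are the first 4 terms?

This is an arithmetic sequence.
i=0: S_0 = -0.68 + -1.22*0 = -0.68
i=1: S_1 = -0.68 + -1.22*1 = -1.9
i=2: S_2 = -0.68 + -1.22*2 = -3.12
i=3: S_3 = -0.68 + -1.22*3 = -4.34
The first 4 terms are: [-0.68, -1.9, -3.12, -4.34]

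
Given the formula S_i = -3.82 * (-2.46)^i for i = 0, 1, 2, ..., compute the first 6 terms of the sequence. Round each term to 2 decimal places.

This is a geometric sequence.
i=0: S_0 = -3.82 * (-2.46)^0 = -3.82
i=1: S_1 = -3.82 * (-2.46)^1 ≈ 9.4
i=2: S_2 = -3.82 * (-2.46)^2 ≈ -23.12
i=3: S_3 = -3.82 * (-2.46)^3 ≈ 56.87
i=4: S_4 = -3.82 * (-2.46)^4 ≈ -139.9
i=5: S_5 = -3.82 * (-2.46)^5 ≈ 344.14
The first 6 terms are: [-3.82, 9.4, -23.12, 56.87, -139.9, 344.14]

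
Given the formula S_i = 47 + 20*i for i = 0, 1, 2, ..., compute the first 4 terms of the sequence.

This is an arithmetic sequence.
i=0: S_0 = 47 + 20*0 = 47
i=1: S_1 = 47 + 20*1 = 67
i=2: S_2 = 47 + 20*2 = 87
i=3: S_3 = 47 + 20*3 = 107
The first 4 terms are: [47, 67, 87, 107]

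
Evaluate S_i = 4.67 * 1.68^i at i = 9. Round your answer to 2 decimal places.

S_9 = 4.67 * 1.68^9 ≈ 4.67 * 106.6065 ≈ 497.85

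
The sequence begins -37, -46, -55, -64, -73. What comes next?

Differences: -46 - -37 = -9
This is an arithmetic sequence with common difference d = -9.
Next term = -73 + -9 = -82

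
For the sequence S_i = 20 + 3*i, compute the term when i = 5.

S_5 = 20 + 3*5 = 20 + 15 = 35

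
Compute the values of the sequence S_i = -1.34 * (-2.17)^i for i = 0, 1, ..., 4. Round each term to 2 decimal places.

This is a geometric sequence.
i=0: S_0 = -1.34 * (-2.17)^0 = -1.34
i=1: S_1 = -1.34 * (-2.17)^1 ≈ 2.91
i=2: S_2 = -1.34 * (-2.17)^2 ≈ -6.31
i=3: S_3 = -1.34 * (-2.17)^3 ≈ 13.69
i=4: S_4 = -1.34 * (-2.17)^4 ≈ -29.71
The first 5 terms are: [-1.34, 2.91, -6.31, 13.69, -29.71]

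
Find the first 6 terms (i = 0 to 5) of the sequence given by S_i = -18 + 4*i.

This is an arithmetic sequence.
i=0: S_0 = -18 + 4*0 = -18
i=1: S_1 = -18 + 4*1 = -14
i=2: S_2 = -18 + 4*2 = -10
i=3: S_3 = -18 + 4*3 = -6
i=4: S_4 = -18 + 4*4 = -2
i=5: S_5 = -18 + 4*5 = 2
The first 6 terms are: [-18, -14, -10, -6, -2, 2]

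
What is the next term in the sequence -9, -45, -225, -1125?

Ratios: -45 / -9 = 5.0
This is a geometric sequence with common ratio r = 5.
Next term = -1125 * 5 = -5625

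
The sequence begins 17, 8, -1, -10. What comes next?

Differences: 8 - 17 = -9
This is an arithmetic sequence with common difference d = -9.
Next term = -10 + -9 = -19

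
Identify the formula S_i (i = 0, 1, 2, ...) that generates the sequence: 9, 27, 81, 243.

Check ratios: 27 / 9 = 3.0
Common ratio r = 3.
First term a = 9.
Formula: S_i = 9 * 3^i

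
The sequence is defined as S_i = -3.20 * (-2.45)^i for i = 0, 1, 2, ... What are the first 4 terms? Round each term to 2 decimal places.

This is a geometric sequence.
i=0: S_0 = -3.2 * (-2.45)^0 = -3.2
i=1: S_1 = -3.2 * (-2.45)^1 = 7.84
i=2: S_2 = -3.2 * (-2.45)^2 ≈ -19.21
i=3: S_3 = -3.2 * (-2.45)^3 ≈ 47.06
The first 4 terms are: [-3.2, 7.84, -19.21, 47.06]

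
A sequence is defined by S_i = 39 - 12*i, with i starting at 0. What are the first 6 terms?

This is an arithmetic sequence.
i=0: S_0 = 39 + -12*0 = 39
i=1: S_1 = 39 + -12*1 = 27
i=2: S_2 = 39 + -12*2 = 15
i=3: S_3 = 39 + -12*3 = 3
i=4: S_4 = 39 + -12*4 = -9
i=5: S_5 = 39 + -12*5 = -21
The first 6 terms are: [39, 27, 15, 3, -9, -21]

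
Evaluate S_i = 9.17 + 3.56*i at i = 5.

S_5 = 9.17 + 3.56*5 = 9.17 + 17.8 = 26.97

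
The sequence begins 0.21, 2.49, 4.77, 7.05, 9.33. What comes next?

Differences: 2.49 - 0.21 = 2.28
This is an arithmetic sequence with common difference d = 2.28.
Next term = 9.33 + 2.28 = 11.61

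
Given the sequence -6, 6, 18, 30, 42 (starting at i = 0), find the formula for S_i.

Check differences: 6 - -6 = 12
18 - 6 = 12
Common difference d = 12.
First term a = -6.
Formula: S_i = -6 + 12*i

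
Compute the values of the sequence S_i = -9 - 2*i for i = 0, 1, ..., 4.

This is an arithmetic sequence.
i=0: S_0 = -9 + -2*0 = -9
i=1: S_1 = -9 + -2*1 = -11
i=2: S_2 = -9 + -2*2 = -13
i=3: S_3 = -9 + -2*3 = -15
i=4: S_4 = -9 + -2*4 = -17
The first 5 terms are: [-9, -11, -13, -15, -17]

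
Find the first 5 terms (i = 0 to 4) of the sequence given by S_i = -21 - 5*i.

This is an arithmetic sequence.
i=0: S_0 = -21 + -5*0 = -21
i=1: S_1 = -21 + -5*1 = -26
i=2: S_2 = -21 + -5*2 = -31
i=3: S_3 = -21 + -5*3 = -36
i=4: S_4 = -21 + -5*4 = -41
The first 5 terms are: [-21, -26, -31, -36, -41]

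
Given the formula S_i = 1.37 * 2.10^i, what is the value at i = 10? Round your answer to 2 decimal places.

S_10 = 1.37 * 2.1^10 ≈ 1.37 * 1667.9881 ≈ 2285.14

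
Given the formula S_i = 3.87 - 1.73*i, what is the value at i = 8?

S_8 = 3.87 + -1.73*8 = 3.87 + -13.84 = -9.97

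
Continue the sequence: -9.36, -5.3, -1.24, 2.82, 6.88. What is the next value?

Differences: -5.3 - -9.36 = 4.06
This is an arithmetic sequence with common difference d = 4.06.
Next term = 6.88 + 4.06 = 10.94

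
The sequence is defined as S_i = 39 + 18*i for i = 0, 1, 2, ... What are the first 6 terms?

This is an arithmetic sequence.
i=0: S_0 = 39 + 18*0 = 39
i=1: S_1 = 39 + 18*1 = 57
i=2: S_2 = 39 + 18*2 = 75
i=3: S_3 = 39 + 18*3 = 93
i=4: S_4 = 39 + 18*4 = 111
i=5: S_5 = 39 + 18*5 = 129
The first 6 terms are: [39, 57, 75, 93, 111, 129]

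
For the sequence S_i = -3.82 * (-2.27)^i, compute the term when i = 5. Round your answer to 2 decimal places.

S_5 = -3.82 * (-2.27)^5 ≈ -3.82 * -60.2739 ≈ 230.25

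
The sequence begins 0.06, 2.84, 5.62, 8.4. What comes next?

Differences: 2.84 - 0.06 = 2.78
This is an arithmetic sequence with common difference d = 2.78.
Next term = 8.4 + 2.78 = 11.18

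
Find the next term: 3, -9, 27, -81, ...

Ratios: -9 / 3 = -3.0
This is a geometric sequence with common ratio r = -3.
Next term = -81 * -3 = 243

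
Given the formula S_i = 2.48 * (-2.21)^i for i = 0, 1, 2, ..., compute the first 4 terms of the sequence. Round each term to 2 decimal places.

This is a geometric sequence.
i=0: S_0 = 2.48 * (-2.21)^0 = 2.48
i=1: S_1 = 2.48 * (-2.21)^1 ≈ -5.48
i=2: S_2 = 2.48 * (-2.21)^2 ≈ 12.11
i=3: S_3 = 2.48 * (-2.21)^3 ≈ -26.77
The first 4 terms are: [2.48, -5.48, 12.11, -26.77]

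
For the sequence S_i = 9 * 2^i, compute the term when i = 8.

S_8 = 9 * 2^8 = 9 * 256 = 2304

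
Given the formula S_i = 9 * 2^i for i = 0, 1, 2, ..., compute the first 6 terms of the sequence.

This is a geometric sequence.
i=0: S_0 = 9 * 2^0 = 9
i=1: S_1 = 9 * 2^1 = 18
i=2: S_2 = 9 * 2^2 = 36
i=3: S_3 = 9 * 2^3 = 72
i=4: S_4 = 9 * 2^4 = 144
i=5: S_5 = 9 * 2^5 = 288
The first 6 terms are: [9, 18, 36, 72, 144, 288]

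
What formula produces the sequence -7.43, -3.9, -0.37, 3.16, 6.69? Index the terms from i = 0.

Check differences: -3.9 - -7.43 = 3.53
-0.37 - -3.9 = 3.53
Common difference d = 3.53.
First term a = -7.43.
Formula: S_i = -7.43 + 3.53*i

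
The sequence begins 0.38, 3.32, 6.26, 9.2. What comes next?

Differences: 3.32 - 0.38 = 2.94
This is an arithmetic sequence with common difference d = 2.94.
Next term = 9.2 + 2.94 = 12.14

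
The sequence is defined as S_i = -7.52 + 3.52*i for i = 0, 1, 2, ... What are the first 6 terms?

This is an arithmetic sequence.
i=0: S_0 = -7.52 + 3.52*0 = -7.52
i=1: S_1 = -7.52 + 3.52*1 = -4.0
i=2: S_2 = -7.52 + 3.52*2 = -0.48
i=3: S_3 = -7.52 + 3.52*3 = 3.04
i=4: S_4 = -7.52 + 3.52*4 = 6.56
i=5: S_5 = -7.52 + 3.52*5 = 10.08
The first 6 terms are: [-7.52, -4.0, -0.48, 3.04, 6.56, 10.08]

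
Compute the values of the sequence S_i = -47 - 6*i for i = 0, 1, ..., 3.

This is an arithmetic sequence.
i=0: S_0 = -47 + -6*0 = -47
i=1: S_1 = -47 + -6*1 = -53
i=2: S_2 = -47 + -6*2 = -59
i=3: S_3 = -47 + -6*3 = -65
The first 4 terms are: [-47, -53, -59, -65]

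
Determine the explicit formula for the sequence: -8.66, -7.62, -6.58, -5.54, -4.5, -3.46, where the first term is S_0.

Check differences: -7.62 - -8.66 = 1.04
-6.58 - -7.62 = 1.04
Common difference d = 1.04.
First term a = -8.66.
Formula: S_i = -8.66 + 1.04*i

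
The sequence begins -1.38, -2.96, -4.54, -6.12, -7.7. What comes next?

Differences: -2.96 - -1.38 = -1.58
This is an arithmetic sequence with common difference d = -1.58.
Next term = -7.7 + -1.58 = -9.28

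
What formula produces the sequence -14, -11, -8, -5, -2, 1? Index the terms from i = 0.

Check differences: -11 - -14 = 3
-8 - -11 = 3
Common difference d = 3.
First term a = -14.
Formula: S_i = -14 + 3*i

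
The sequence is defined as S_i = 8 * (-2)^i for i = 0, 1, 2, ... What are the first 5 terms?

This is a geometric sequence.
i=0: S_0 = 8 * (-2)^0 = 8
i=1: S_1 = 8 * (-2)^1 = -16
i=2: S_2 = 8 * (-2)^2 = 32
i=3: S_3 = 8 * (-2)^3 = -64
i=4: S_4 = 8 * (-2)^4 = 128
The first 5 terms are: [8, -16, 32, -64, 128]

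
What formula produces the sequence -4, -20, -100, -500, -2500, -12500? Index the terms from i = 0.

Check ratios: -20 / -4 = 5.0
Common ratio r = 5.
First term a = -4.
Formula: S_i = -4 * 5^i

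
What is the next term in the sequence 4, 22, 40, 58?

Differences: 22 - 4 = 18
This is an arithmetic sequence with common difference d = 18.
Next term = 58 + 18 = 76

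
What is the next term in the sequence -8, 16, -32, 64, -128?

Ratios: 16 / -8 = -2.0
This is a geometric sequence with common ratio r = -2.
Next term = -128 * -2 = 256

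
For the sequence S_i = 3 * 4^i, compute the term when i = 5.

S_5 = 3 * 4^5 = 3 * 1024 = 3072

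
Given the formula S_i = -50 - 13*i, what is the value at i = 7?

S_7 = -50 + -13*7 = -50 + -91 = -141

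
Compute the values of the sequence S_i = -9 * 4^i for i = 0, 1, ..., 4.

This is a geometric sequence.
i=0: S_0 = -9 * 4^0 = -9
i=1: S_1 = -9 * 4^1 = -36
i=2: S_2 = -9 * 4^2 = -144
i=3: S_3 = -9 * 4^3 = -576
i=4: S_4 = -9 * 4^4 = -2304
The first 5 terms are: [-9, -36, -144, -576, -2304]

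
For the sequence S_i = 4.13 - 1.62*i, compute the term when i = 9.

S_9 = 4.13 + -1.62*9 = 4.13 + -14.58 = -10.45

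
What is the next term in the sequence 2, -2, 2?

Ratios: -2 / 2 = -1.0
This is a geometric sequence with common ratio r = -1.
Next term = 2 * -1 = -2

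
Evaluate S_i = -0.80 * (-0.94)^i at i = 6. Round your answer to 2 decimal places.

S_6 = -0.8 * (-0.94)^6 ≈ -0.8 * 0.6899 ≈ -0.55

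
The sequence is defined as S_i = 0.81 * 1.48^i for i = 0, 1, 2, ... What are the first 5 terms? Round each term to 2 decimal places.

This is a geometric sequence.
i=0: S_0 = 0.81 * 1.48^0 = 0.81
i=1: S_1 = 0.81 * 1.48^1 ≈ 1.2
i=2: S_2 = 0.81 * 1.48^2 ≈ 1.77
i=3: S_3 = 0.81 * 1.48^3 ≈ 2.63
i=4: S_4 = 0.81 * 1.48^4 ≈ 3.89
The first 5 terms are: [0.81, 1.2, 1.77, 2.63, 3.89]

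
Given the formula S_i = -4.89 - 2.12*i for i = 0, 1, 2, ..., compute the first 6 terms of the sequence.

This is an arithmetic sequence.
i=0: S_0 = -4.89 + -2.12*0 = -4.89
i=1: S_1 = -4.89 + -2.12*1 = -7.01
i=2: S_2 = -4.89 + -2.12*2 = -9.13
i=3: S_3 = -4.89 + -2.12*3 = -11.25
i=4: S_4 = -4.89 + -2.12*4 = -13.37
i=5: S_5 = -4.89 + -2.12*5 = -15.49
The first 6 terms are: [-4.89, -7.01, -9.13, -11.25, -13.37, -15.49]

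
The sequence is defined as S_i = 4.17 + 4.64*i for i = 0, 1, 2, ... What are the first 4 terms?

This is an arithmetic sequence.
i=0: S_0 = 4.17 + 4.64*0 = 4.17
i=1: S_1 = 4.17 + 4.64*1 = 8.81
i=2: S_2 = 4.17 + 4.64*2 = 13.45
i=3: S_3 = 4.17 + 4.64*3 = 18.09
The first 4 terms are: [4.17, 8.81, 13.45, 18.09]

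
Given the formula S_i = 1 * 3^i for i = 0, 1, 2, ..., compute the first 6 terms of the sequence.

This is a geometric sequence.
i=0: S_0 = 1 * 3^0 = 1
i=1: S_1 = 1 * 3^1 = 3
i=2: S_2 = 1 * 3^2 = 9
i=3: S_3 = 1 * 3^3 = 27
i=4: S_4 = 1 * 3^4 = 81
i=5: S_5 = 1 * 3^5 = 243
The first 6 terms are: [1, 3, 9, 27, 81, 243]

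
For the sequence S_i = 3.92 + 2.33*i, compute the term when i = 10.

S_10 = 3.92 + 2.33*10 = 3.92 + 23.3 = 27.22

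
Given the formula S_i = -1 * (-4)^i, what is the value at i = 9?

S_9 = -1 * (-4)^9 = -1 * -262144 = 262144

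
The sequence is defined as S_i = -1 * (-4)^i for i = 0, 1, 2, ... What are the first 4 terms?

This is a geometric sequence.
i=0: S_0 = -1 * (-4)^0 = -1
i=1: S_1 = -1 * (-4)^1 = 4
i=2: S_2 = -1 * (-4)^2 = -16
i=3: S_3 = -1 * (-4)^3 = 64
The first 4 terms are: [-1, 4, -16, 64]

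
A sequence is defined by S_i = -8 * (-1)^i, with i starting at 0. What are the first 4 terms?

This is a geometric sequence.
i=0: S_0 = -8 * (-1)^0 = -8
i=1: S_1 = -8 * (-1)^1 = 8
i=2: S_2 = -8 * (-1)^2 = -8
i=3: S_3 = -8 * (-1)^3 = 8
The first 4 terms are: [-8, 8, -8, 8]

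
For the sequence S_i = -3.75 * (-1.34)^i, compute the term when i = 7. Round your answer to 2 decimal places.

S_7 = -3.75 * (-1.34)^7 ≈ -3.75 * -7.7577 ≈ 29.09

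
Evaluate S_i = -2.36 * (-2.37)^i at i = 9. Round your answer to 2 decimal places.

S_9 = -2.36 * (-2.37)^9 ≈ -2.36 * -2359.039 ≈ 5567.33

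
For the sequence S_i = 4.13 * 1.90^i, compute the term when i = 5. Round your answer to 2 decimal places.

S_5 = 4.13 * 1.9^5 ≈ 4.13 * 24.761 ≈ 102.26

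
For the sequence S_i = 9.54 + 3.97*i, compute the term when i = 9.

S_9 = 9.54 + 3.97*9 = 9.54 + 35.73 = 45.27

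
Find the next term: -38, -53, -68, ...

Differences: -53 - -38 = -15
This is an arithmetic sequence with common difference d = -15.
Next term = -68 + -15 = -83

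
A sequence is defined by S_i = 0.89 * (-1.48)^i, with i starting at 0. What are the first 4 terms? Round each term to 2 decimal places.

This is a geometric sequence.
i=0: S_0 = 0.89 * (-1.48)^0 = 0.89
i=1: S_1 = 0.89 * (-1.48)^1 ≈ -1.32
i=2: S_2 = 0.89 * (-1.48)^2 ≈ 1.95
i=3: S_3 = 0.89 * (-1.48)^3 ≈ -2.89
The first 4 terms are: [0.89, -1.32, 1.95, -2.89]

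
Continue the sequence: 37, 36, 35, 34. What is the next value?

Differences: 36 - 37 = -1
This is an arithmetic sequence with common difference d = -1.
Next term = 34 + -1 = 33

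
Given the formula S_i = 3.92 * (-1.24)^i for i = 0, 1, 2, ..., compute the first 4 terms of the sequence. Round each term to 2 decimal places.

This is a geometric sequence.
i=0: S_0 = 3.92 * (-1.24)^0 = 3.92
i=1: S_1 = 3.92 * (-1.24)^1 ≈ -4.86
i=2: S_2 = 3.92 * (-1.24)^2 ≈ 6.03
i=3: S_3 = 3.92 * (-1.24)^3 ≈ -7.47
The first 4 terms are: [3.92, -4.86, 6.03, -7.47]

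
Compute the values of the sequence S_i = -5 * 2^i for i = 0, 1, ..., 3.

This is a geometric sequence.
i=0: S_0 = -5 * 2^0 = -5
i=1: S_1 = -5 * 2^1 = -10
i=2: S_2 = -5 * 2^2 = -20
i=3: S_3 = -5 * 2^3 = -40
The first 4 terms are: [-5, -10, -20, -40]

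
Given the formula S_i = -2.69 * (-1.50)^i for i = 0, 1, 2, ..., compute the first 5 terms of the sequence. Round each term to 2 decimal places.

This is a geometric sequence.
i=0: S_0 = -2.69 * (-1.5)^0 = -2.69
i=1: S_1 = -2.69 * (-1.5)^1 ≈ 4.04
i=2: S_2 = -2.69 * (-1.5)^2 ≈ -6.05
i=3: S_3 = -2.69 * (-1.5)^3 ≈ 9.08
i=4: S_4 = -2.69 * (-1.5)^4 ≈ -13.62
The first 5 terms are: [-2.69, 4.04, -6.05, 9.08, -13.62]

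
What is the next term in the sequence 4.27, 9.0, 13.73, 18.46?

Differences: 9.0 - 4.27 = 4.73
This is an arithmetic sequence with common difference d = 4.73.
Next term = 18.46 + 4.73 = 23.19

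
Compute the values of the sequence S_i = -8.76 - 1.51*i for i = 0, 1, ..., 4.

This is an arithmetic sequence.
i=0: S_0 = -8.76 + -1.51*0 = -8.76
i=1: S_1 = -8.76 + -1.51*1 = -10.27
i=2: S_2 = -8.76 + -1.51*2 = -11.78
i=3: S_3 = -8.76 + -1.51*3 = -13.29
i=4: S_4 = -8.76 + -1.51*4 = -14.8
The first 5 terms are: [-8.76, -10.27, -11.78, -13.29, -14.8]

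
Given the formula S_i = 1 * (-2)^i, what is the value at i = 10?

S_10 = 1 * (-2)^10 = 1 * 1024 = 1024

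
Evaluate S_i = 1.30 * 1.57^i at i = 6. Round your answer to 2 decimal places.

S_6 = 1.3 * 1.57^6 ≈ 1.3 * 14.9761 ≈ 19.47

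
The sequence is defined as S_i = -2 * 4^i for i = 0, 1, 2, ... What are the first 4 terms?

This is a geometric sequence.
i=0: S_0 = -2 * 4^0 = -2
i=1: S_1 = -2 * 4^1 = -8
i=2: S_2 = -2 * 4^2 = -32
i=3: S_3 = -2 * 4^3 = -128
The first 4 terms are: [-2, -8, -32, -128]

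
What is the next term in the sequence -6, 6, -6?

Ratios: 6 / -6 = -1.0
This is a geometric sequence with common ratio r = -1.
Next term = -6 * -1 = 6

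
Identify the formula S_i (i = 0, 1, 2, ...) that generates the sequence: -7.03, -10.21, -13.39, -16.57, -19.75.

Check differences: -10.21 - -7.03 = -3.18
-13.39 - -10.21 = -3.18
Common difference d = -3.18.
First term a = -7.03.
Formula: S_i = -7.03 - 3.18*i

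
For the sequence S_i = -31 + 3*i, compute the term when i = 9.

S_9 = -31 + 3*9 = -31 + 27 = -4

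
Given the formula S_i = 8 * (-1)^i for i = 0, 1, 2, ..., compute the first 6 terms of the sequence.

This is a geometric sequence.
i=0: S_0 = 8 * (-1)^0 = 8
i=1: S_1 = 8 * (-1)^1 = -8
i=2: S_2 = 8 * (-1)^2 = 8
i=3: S_3 = 8 * (-1)^3 = -8
i=4: S_4 = 8 * (-1)^4 = 8
i=5: S_5 = 8 * (-1)^5 = -8
The first 6 terms are: [8, -8, 8, -8, 8, -8]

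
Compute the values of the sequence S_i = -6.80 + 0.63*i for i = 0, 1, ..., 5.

This is an arithmetic sequence.
i=0: S_0 = -6.8 + 0.63*0 = -6.8
i=1: S_1 = -6.8 + 0.63*1 = -6.17
i=2: S_2 = -6.8 + 0.63*2 = -5.54
i=3: S_3 = -6.8 + 0.63*3 = -4.91
i=4: S_4 = -6.8 + 0.63*4 = -4.28
i=5: S_5 = -6.8 + 0.63*5 = -3.65
The first 6 terms are: [-6.8, -6.17, -5.54, -4.91, -4.28, -3.65]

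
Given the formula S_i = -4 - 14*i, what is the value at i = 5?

S_5 = -4 + -14*5 = -4 + -70 = -74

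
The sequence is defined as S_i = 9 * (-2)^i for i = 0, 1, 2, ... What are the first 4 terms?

This is a geometric sequence.
i=0: S_0 = 9 * (-2)^0 = 9
i=1: S_1 = 9 * (-2)^1 = -18
i=2: S_2 = 9 * (-2)^2 = 36
i=3: S_3 = 9 * (-2)^3 = -72
The first 4 terms are: [9, -18, 36, -72]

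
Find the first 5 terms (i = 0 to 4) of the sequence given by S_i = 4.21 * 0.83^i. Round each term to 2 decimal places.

This is a geometric sequence.
i=0: S_0 = 4.21 * 0.83^0 = 4.21
i=1: S_1 = 4.21 * 0.83^1 ≈ 3.49
i=2: S_2 = 4.21 * 0.83^2 ≈ 2.9
i=3: S_3 = 4.21 * 0.83^3 ≈ 2.41
i=4: S_4 = 4.21 * 0.83^4 ≈ 2.0
The first 5 terms are: [4.21, 3.49, 2.9, 2.41, 2.0]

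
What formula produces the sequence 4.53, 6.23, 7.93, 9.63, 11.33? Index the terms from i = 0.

Check differences: 6.23 - 4.53 = 1.7
7.93 - 6.23 = 1.7
Common difference d = 1.7.
First term a = 4.53.
Formula: S_i = 4.53 + 1.70*i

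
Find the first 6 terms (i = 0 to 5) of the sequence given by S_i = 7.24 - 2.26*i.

This is an arithmetic sequence.
i=0: S_0 = 7.24 + -2.26*0 = 7.24
i=1: S_1 = 7.24 + -2.26*1 = 4.98
i=2: S_2 = 7.24 + -2.26*2 = 2.72
i=3: S_3 = 7.24 + -2.26*3 = 0.46
i=4: S_4 = 7.24 + -2.26*4 = -1.8
i=5: S_5 = 7.24 + -2.26*5 = -4.06
The first 6 terms are: [7.24, 4.98, 2.72, 0.46, -1.8, -4.06]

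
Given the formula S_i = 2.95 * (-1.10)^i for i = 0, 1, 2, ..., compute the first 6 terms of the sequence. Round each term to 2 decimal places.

This is a geometric sequence.
i=0: S_0 = 2.95 * (-1.1)^0 = 2.95
i=1: S_1 = 2.95 * (-1.1)^1 ≈ -3.25
i=2: S_2 = 2.95 * (-1.1)^2 ≈ 3.57
i=3: S_3 = 2.95 * (-1.1)^3 ≈ -3.93
i=4: S_4 = 2.95 * (-1.1)^4 ≈ 4.32
i=5: S_5 = 2.95 * (-1.1)^5 ≈ -4.75
The first 6 terms are: [2.95, -3.25, 3.57, -3.93, 4.32, -4.75]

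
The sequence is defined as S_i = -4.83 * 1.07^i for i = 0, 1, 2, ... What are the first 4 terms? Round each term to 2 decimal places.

This is a geometric sequence.
i=0: S_0 = -4.83 * 1.07^0 = -4.83
i=1: S_1 = -4.83 * 1.07^1 ≈ -5.17
i=2: S_2 = -4.83 * 1.07^2 ≈ -5.53
i=3: S_3 = -4.83 * 1.07^3 ≈ -5.92
The first 4 terms are: [-4.83, -5.17, -5.53, -5.92]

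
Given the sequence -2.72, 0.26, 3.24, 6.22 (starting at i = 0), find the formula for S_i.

Check differences: 0.26 - -2.72 = 2.98
3.24 - 0.26 = 2.98
Common difference d = 2.98.
First term a = -2.72.
Formula: S_i = -2.72 + 2.98*i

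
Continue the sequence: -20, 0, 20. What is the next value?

Differences: 0 - -20 = 20
This is an arithmetic sequence with common difference d = 20.
Next term = 20 + 20 = 40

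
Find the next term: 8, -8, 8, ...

Ratios: -8 / 8 = -1.0
This is a geometric sequence with common ratio r = -1.
Next term = 8 * -1 = -8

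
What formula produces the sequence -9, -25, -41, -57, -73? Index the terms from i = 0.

Check differences: -25 - -9 = -16
-41 - -25 = -16
Common difference d = -16.
First term a = -9.
Formula: S_i = -9 - 16*i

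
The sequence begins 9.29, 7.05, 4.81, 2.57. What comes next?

Differences: 7.05 - 9.29 = -2.24
This is an arithmetic sequence with common difference d = -2.24.
Next term = 2.57 + -2.24 = 0.33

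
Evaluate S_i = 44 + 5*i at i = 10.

S_10 = 44 + 5*10 = 44 + 50 = 94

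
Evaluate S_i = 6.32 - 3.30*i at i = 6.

S_6 = 6.32 + -3.3*6 = 6.32 + -19.8 = -13.48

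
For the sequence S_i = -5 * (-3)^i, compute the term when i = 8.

S_8 = -5 * (-3)^8 = -5 * 6561 = -32805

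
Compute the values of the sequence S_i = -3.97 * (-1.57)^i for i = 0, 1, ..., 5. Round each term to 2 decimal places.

This is a geometric sequence.
i=0: S_0 = -3.97 * (-1.57)^0 = -3.97
i=1: S_1 = -3.97 * (-1.57)^1 ≈ 6.23
i=2: S_2 = -3.97 * (-1.57)^2 ≈ -9.79
i=3: S_3 = -3.97 * (-1.57)^3 ≈ 15.36
i=4: S_4 = -3.97 * (-1.57)^4 ≈ -24.12
i=5: S_5 = -3.97 * (-1.57)^5 ≈ 37.87
The first 6 terms are: [-3.97, 6.23, -9.79, 15.36, -24.12, 37.87]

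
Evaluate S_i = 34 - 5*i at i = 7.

S_7 = 34 + -5*7 = 34 + -35 = -1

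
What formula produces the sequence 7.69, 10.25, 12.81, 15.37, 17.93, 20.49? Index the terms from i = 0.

Check differences: 10.25 - 7.69 = 2.56
12.81 - 10.25 = 2.56
Common difference d = 2.56.
First term a = 7.69.
Formula: S_i = 7.69 + 2.56*i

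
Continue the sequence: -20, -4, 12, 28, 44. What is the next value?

Differences: -4 - -20 = 16
This is an arithmetic sequence with common difference d = 16.
Next term = 44 + 16 = 60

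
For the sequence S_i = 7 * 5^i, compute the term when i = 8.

S_8 = 7 * 5^8 = 7 * 390625 = 2734375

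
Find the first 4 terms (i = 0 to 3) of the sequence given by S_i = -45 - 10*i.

This is an arithmetic sequence.
i=0: S_0 = -45 + -10*0 = -45
i=1: S_1 = -45 + -10*1 = -55
i=2: S_2 = -45 + -10*2 = -65
i=3: S_3 = -45 + -10*3 = -75
The first 4 terms are: [-45, -55, -65, -75]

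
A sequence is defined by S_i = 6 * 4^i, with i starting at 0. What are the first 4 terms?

This is a geometric sequence.
i=0: S_0 = 6 * 4^0 = 6
i=1: S_1 = 6 * 4^1 = 24
i=2: S_2 = 6 * 4^2 = 96
i=3: S_3 = 6 * 4^3 = 384
The first 4 terms are: [6, 24, 96, 384]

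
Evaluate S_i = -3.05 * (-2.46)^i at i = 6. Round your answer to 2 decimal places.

S_6 = -3.05 * (-2.46)^6 ≈ -3.05 * 221.6209 ≈ -675.94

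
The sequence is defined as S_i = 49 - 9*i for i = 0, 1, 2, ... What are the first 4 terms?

This is an arithmetic sequence.
i=0: S_0 = 49 + -9*0 = 49
i=1: S_1 = 49 + -9*1 = 40
i=2: S_2 = 49 + -9*2 = 31
i=3: S_3 = 49 + -9*3 = 22
The first 4 terms are: [49, 40, 31, 22]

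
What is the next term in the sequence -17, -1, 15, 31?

Differences: -1 - -17 = 16
This is an arithmetic sequence with common difference d = 16.
Next term = 31 + 16 = 47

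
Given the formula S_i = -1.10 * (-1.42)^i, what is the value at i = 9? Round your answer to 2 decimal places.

S_9 = -1.1 * (-1.42)^9 ≈ -1.1 * -23.4744 ≈ 25.82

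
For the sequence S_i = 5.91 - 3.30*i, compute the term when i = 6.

S_6 = 5.91 + -3.3*6 = 5.91 + -19.8 = -13.89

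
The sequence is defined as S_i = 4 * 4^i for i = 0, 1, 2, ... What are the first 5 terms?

This is a geometric sequence.
i=0: S_0 = 4 * 4^0 = 4
i=1: S_1 = 4 * 4^1 = 16
i=2: S_2 = 4 * 4^2 = 64
i=3: S_3 = 4 * 4^3 = 256
i=4: S_4 = 4 * 4^4 = 1024
The first 5 terms are: [4, 16, 64, 256, 1024]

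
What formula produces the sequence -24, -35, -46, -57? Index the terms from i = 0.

Check differences: -35 - -24 = -11
-46 - -35 = -11
Common difference d = -11.
First term a = -24.
Formula: S_i = -24 - 11*i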